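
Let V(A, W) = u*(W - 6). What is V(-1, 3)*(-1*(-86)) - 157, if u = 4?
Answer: -1189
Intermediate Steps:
V(A, W) = -24 + 4*W (V(A, W) = 4*(W - 6) = 4*(-6 + W) = -24 + 4*W)
V(-1, 3)*(-1*(-86)) - 157 = (-24 + 4*3)*(-1*(-86)) - 157 = (-24 + 12)*86 - 157 = -12*86 - 157 = -1032 - 157 = -1189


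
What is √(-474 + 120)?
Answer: I*√354 ≈ 18.815*I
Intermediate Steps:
√(-474 + 120) = √(-354) = I*√354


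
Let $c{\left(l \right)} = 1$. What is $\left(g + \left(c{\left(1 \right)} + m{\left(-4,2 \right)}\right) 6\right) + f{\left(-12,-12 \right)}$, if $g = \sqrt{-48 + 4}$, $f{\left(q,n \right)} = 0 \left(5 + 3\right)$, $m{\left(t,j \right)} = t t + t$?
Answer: $78 + 2 i \sqrt{11} \approx 78.0 + 6.6332 i$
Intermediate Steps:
$m{\left(t,j \right)} = t + t^{2}$ ($m{\left(t,j \right)} = t^{2} + t = t + t^{2}$)
$f{\left(q,n \right)} = 0$ ($f{\left(q,n \right)} = 0 \cdot 8 = 0$)
$g = 2 i \sqrt{11}$ ($g = \sqrt{-44} = 2 i \sqrt{11} \approx 6.6332 i$)
$\left(g + \left(c{\left(1 \right)} + m{\left(-4,2 \right)}\right) 6\right) + f{\left(-12,-12 \right)} = \left(2 i \sqrt{11} + \left(1 - 4 \left(1 - 4\right)\right) 6\right) + 0 = \left(2 i \sqrt{11} + \left(1 - -12\right) 6\right) + 0 = \left(2 i \sqrt{11} + \left(1 + 12\right) 6\right) + 0 = \left(2 i \sqrt{11} + 13 \cdot 6\right) + 0 = \left(2 i \sqrt{11} + 78\right) + 0 = \left(78 + 2 i \sqrt{11}\right) + 0 = 78 + 2 i \sqrt{11}$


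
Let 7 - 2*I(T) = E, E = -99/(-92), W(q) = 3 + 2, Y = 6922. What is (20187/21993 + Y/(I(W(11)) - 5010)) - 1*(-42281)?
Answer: 285563313204812/6754013645 ≈ 42281.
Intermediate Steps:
W(q) = 5
E = 99/92 (E = -99*(-1/92) = 99/92 ≈ 1.0761)
I(T) = 545/184 (I(T) = 7/2 - ½*99/92 = 7/2 - 99/184 = 545/184)
(20187/21993 + Y/(I(W(11)) - 5010)) - 1*(-42281) = (20187/21993 + 6922/(545/184 - 5010)) - 1*(-42281) = (20187*(1/21993) + 6922/(-921295/184)) + 42281 = (6729/7331 + 6922*(-184/921295)) + 42281 = (6729/7331 - 1273648/921295) + 42281 = -3137719433/6754013645 + 42281 = 285563313204812/6754013645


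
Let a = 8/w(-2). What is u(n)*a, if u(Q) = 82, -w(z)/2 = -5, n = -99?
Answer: 328/5 ≈ 65.600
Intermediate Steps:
w(z) = 10 (w(z) = -2*(-5) = 10)
a = 4/5 (a = 8/10 = 8*(1/10) = 4/5 ≈ 0.80000)
u(n)*a = 82*(4/5) = 328/5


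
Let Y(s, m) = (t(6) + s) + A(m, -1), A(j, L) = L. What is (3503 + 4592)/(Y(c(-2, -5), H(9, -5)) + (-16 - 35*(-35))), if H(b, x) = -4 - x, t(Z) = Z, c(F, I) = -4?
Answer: 1619/242 ≈ 6.6901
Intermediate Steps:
Y(s, m) = 5 + s (Y(s, m) = (6 + s) - 1 = 5 + s)
(3503 + 4592)/(Y(c(-2, -5), H(9, -5)) + (-16 - 35*(-35))) = (3503 + 4592)/((5 - 4) + (-16 - 35*(-35))) = 8095/(1 + (-16 + 1225)) = 8095/(1 + 1209) = 8095/1210 = 8095*(1/1210) = 1619/242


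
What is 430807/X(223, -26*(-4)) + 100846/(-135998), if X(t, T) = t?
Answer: 29283200864/15163777 ≈ 1931.1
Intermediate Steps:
430807/X(223, -26*(-4)) + 100846/(-135998) = 430807/223 + 100846/(-135998) = 430807*(1/223) + 100846*(-1/135998) = 430807/223 - 50423/67999 = 29283200864/15163777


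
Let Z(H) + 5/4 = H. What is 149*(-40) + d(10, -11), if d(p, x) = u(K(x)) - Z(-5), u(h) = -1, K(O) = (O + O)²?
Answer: -23819/4 ≈ -5954.8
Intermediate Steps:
Z(H) = -5/4 + H
K(O) = 4*O² (K(O) = (2*O)² = 4*O²)
d(p, x) = 21/4 (d(p, x) = -1 - (-5/4 - 5) = -1 - 1*(-25/4) = -1 + 25/4 = 21/4)
149*(-40) + d(10, -11) = 149*(-40) + 21/4 = -5960 + 21/4 = -23819/4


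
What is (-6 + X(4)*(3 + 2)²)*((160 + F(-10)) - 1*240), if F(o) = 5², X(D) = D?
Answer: -5170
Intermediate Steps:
F(o) = 25
(-6 + X(4)*(3 + 2)²)*((160 + F(-10)) - 1*240) = (-6 + 4*(3 + 2)²)*((160 + 25) - 1*240) = (-6 + 4*5²)*(185 - 240) = (-6 + 4*25)*(-55) = (-6 + 100)*(-55) = 94*(-55) = -5170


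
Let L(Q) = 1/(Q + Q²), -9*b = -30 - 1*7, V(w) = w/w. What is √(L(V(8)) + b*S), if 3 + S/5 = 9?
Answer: √4458/6 ≈ 11.128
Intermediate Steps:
S = 30 (S = -15 + 5*9 = -15 + 45 = 30)
V(w) = 1
b = 37/9 (b = -(-30 - 1*7)/9 = -(-30 - 7)/9 = -⅑*(-37) = 37/9 ≈ 4.1111)
√(L(V(8)) + b*S) = √(1/(1*(1 + 1)) + (37/9)*30) = √(1/2 + 370/3) = √(1*(½) + 370/3) = √(½ + 370/3) = √(743/6) = √4458/6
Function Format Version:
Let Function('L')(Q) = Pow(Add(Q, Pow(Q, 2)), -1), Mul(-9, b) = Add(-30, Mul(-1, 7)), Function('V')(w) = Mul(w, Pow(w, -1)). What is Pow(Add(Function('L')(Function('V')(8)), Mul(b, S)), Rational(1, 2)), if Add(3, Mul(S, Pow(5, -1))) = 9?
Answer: Mul(Rational(1, 6), Pow(4458, Rational(1, 2))) ≈ 11.128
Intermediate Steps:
S = 30 (S = Add(-15, Mul(5, 9)) = Add(-15, 45) = 30)
Function('V')(w) = 1
b = Rational(37, 9) (b = Mul(Rational(-1, 9), Add(-30, Mul(-1, 7))) = Mul(Rational(-1, 9), Add(-30, -7)) = Mul(Rational(-1, 9), -37) = Rational(37, 9) ≈ 4.1111)
Pow(Add(Function('L')(Function('V')(8)), Mul(b, S)), Rational(1, 2)) = Pow(Add(Mul(Pow(1, -1), Pow(Add(1, 1), -1)), Mul(Rational(37, 9), 30)), Rational(1, 2)) = Pow(Add(Mul(1, Pow(2, -1)), Rational(370, 3)), Rational(1, 2)) = Pow(Add(Mul(1, Rational(1, 2)), Rational(370, 3)), Rational(1, 2)) = Pow(Add(Rational(1, 2), Rational(370, 3)), Rational(1, 2)) = Pow(Rational(743, 6), Rational(1, 2)) = Mul(Rational(1, 6), Pow(4458, Rational(1, 2)))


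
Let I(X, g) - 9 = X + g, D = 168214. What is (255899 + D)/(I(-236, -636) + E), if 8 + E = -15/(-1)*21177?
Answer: 424113/316784 ≈ 1.3388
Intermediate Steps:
E = 317647 (E = -8 - 15/(-1)*21177 = -8 - 15*(-1)*21177 = -8 + 15*21177 = -8 + 317655 = 317647)
I(X, g) = 9 + X + g (I(X, g) = 9 + (X + g) = 9 + X + g)
(255899 + D)/(I(-236, -636) + E) = (255899 + 168214)/((9 - 236 - 636) + 317647) = 424113/(-863 + 317647) = 424113/316784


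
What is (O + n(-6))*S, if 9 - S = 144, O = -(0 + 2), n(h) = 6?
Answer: -540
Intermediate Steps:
O = -2 (O = -1*2 = -2)
S = -135 (S = 9 - 1*144 = 9 - 144 = -135)
(O + n(-6))*S = (-2 + 6)*(-135) = 4*(-135) = -540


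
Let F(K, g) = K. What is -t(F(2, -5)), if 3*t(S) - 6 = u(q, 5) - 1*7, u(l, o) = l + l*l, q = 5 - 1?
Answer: -19/3 ≈ -6.3333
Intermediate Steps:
q = 4
u(l, o) = l + l²
t(S) = 19/3 (t(S) = 2 + (4*(1 + 4) - 1*7)/3 = 2 + (4*5 - 7)/3 = 2 + (20 - 7)/3 = 2 + (⅓)*13 = 2 + 13/3 = 19/3)
-t(F(2, -5)) = -1*19/3 = -19/3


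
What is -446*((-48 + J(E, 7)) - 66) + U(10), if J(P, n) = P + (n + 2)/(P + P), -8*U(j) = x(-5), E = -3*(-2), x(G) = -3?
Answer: 382671/8 ≈ 47834.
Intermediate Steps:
E = 6
U(j) = 3/8 (U(j) = -1/8*(-3) = 3/8)
J(P, n) = P + (2 + n)/(2*P) (J(P, n) = P + (2 + n)/((2*P)) = P + (2 + n)*(1/(2*P)) = P + (2 + n)/(2*P))
-446*((-48 + J(E, 7)) - 66) + U(10) = -446*((-48 + (1 + 6**2 + (1/2)*7)/6) - 66) + 3/8 = -446*((-48 + (1 + 36 + 7/2)/6) - 66) + 3/8 = -446*((-48 + (1/6)*(81/2)) - 66) + 3/8 = -446*((-48 + 27/4) - 66) + 3/8 = -446*(-165/4 - 66) + 3/8 = -446*(-429/4) + 3/8 = 95667/2 + 3/8 = 382671/8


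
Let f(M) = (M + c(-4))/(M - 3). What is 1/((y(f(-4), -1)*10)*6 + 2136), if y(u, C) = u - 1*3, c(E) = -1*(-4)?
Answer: 1/1956 ≈ 0.00051125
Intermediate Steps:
c(E) = 4
f(M) = (4 + M)/(-3 + M) (f(M) = (M + 4)/(M - 3) = (4 + M)/(-3 + M))
y(u, C) = -3 + u (y(u, C) = u - 3 = -3 + u)
1/((y(f(-4), -1)*10)*6 + 2136) = 1/(((-3 + (4 - 4)/(-3 - 4))*10)*6 + 2136) = 1/(((-3 + 0/(-7))*10)*6 + 2136) = 1/(((-3 - 1/7*0)*10)*6 + 2136) = 1/(((-3 + 0)*10)*6 + 2136) = 1/(-3*10*6 + 2136) = 1/(-30*6 + 2136) = 1/(-180 + 2136) = 1/1956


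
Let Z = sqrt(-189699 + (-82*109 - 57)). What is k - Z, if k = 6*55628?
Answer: 333768 - I*sqrt(198694) ≈ 3.3377e+5 - 445.75*I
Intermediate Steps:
k = 333768
Z = I*sqrt(198694) (Z = sqrt(-189699 + (-8938 - 57)) = sqrt(-189699 - 8995) = sqrt(-198694) = I*sqrt(198694) ≈ 445.75*I)
k - Z = 333768 - I*sqrt(198694)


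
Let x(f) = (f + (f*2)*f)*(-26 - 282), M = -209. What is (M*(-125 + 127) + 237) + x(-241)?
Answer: -35703849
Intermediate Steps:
x(f) = -616*f² - 308*f (x(f) = (f + (2*f)*f)*(-308) = (f + 2*f²)*(-308) = -616*f² - 308*f)
(M*(-125 + 127) + 237) + x(-241) = (-209*(-125 + 127) + 237) - 308*(-241)*(1 + 2*(-241)) = (-209*2 + 237) - 308*(-241)*(1 - 482) = (-418 + 237) - 308*(-241)*(-481) = -181 - 35703668 = -35703849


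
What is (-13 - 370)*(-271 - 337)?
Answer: 232864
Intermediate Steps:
(-13 - 370)*(-271 - 337) = -383*(-608) = 232864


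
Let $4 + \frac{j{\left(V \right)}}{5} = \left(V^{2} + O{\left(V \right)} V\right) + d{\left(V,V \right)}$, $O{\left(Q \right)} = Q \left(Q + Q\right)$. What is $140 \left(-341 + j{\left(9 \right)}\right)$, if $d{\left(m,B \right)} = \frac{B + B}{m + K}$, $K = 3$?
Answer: $1027810$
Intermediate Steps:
$O{\left(Q \right)} = 2 Q^{2}$ ($O{\left(Q \right)} = Q 2 Q = 2 Q^{2}$)
$d{\left(m,B \right)} = \frac{2 B}{3 + m}$ ($d{\left(m,B \right)} = \frac{B + B}{m + 3} = \frac{2 B}{3 + m}$)
$j{\left(V \right)} = -20 + 5 V^{2} + 10 V^{3} + \frac{10 V}{3 + V}$ ($j{\left(V \right)} = -20 + 5 \left(\left(V^{2} + 2 V^{2} V\right) + \frac{2 V}{3 + V}\right) = -20 + 5 \left(\left(V^{2} + 2 V^{3}\right) + \frac{2 V}{3 + V}\right) = -20 + 5 \left(V^{2} + 2 V^{3} + \frac{2 V}{3 + V}\right) = -20 + \left(5 V^{2} + 10 V^{3} + \frac{10 V}{3 + V}\right) = -20 + 5 V^{2} + 10 V^{3} + \frac{10 V}{3 + V}$)
$140 \left(-341 + j{\left(9 \right)}\right) = 140 \left(-341 + \frac{5 \left(2 \cdot 9 + \left(3 + 9\right) \left(-4 + 9^{2} + 2 \cdot 9^{3}\right)\right)}{3 + 9}\right) = 140 \left(-341 + \frac{5 \left(18 + 12 \left(-4 + 81 + 2 \cdot 729\right)\right)}{12}\right) = 140 \left(-341 + 5 \cdot \frac{1}{12} \left(18 + 12 \left(-4 + 81 + 1458\right)\right)\right) = 140 \left(-341 + 5 \cdot \frac{1}{12} \left(18 + 12 \cdot 1535\right)\right) = 140 \left(-341 + 5 \cdot \frac{1}{12} \left(18 + 18420\right)\right) = 140 \left(-341 + 5 \cdot \frac{1}{12} \cdot 18438\right) = 140 \left(-341 + \frac{15365}{2}\right) = 140 \cdot \frac{14683}{2} = 1027810$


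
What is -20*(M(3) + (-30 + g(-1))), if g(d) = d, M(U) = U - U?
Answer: 620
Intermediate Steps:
M(U) = 0
-20*(M(3) + (-30 + g(-1))) = -20*(0 + (-30 - 1)) = -20*(0 - 31) = -20*(-31) = 620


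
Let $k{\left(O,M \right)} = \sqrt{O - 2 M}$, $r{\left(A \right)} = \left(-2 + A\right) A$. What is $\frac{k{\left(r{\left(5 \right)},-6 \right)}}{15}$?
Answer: $\frac{\sqrt{3}}{5} \approx 0.34641$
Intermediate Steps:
$r{\left(A \right)} = A \left(-2 + A\right)$
$\frac{k{\left(r{\left(5 \right)},-6 \right)}}{15} = \frac{\sqrt{5 \left(-2 + 5\right) - -12}}{15} = \sqrt{5 \cdot 3 + 12} \cdot \frac{1}{15} = \sqrt{15 + 12} \cdot \frac{1}{15} = \sqrt{27} \cdot \frac{1}{15} = 3 \sqrt{3} \cdot \frac{1}{15} = \frac{\sqrt{3}}{5}$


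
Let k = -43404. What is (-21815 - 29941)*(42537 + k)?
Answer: 44872452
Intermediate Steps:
(-21815 - 29941)*(42537 + k) = (-21815 - 29941)*(42537 - 43404) = -51756*(-867) = 44872452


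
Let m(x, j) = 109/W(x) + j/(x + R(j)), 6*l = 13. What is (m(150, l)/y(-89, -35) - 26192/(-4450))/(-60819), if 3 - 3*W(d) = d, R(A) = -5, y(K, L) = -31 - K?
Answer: -6434160883/66917947565700 ≈ -9.6150e-5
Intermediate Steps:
l = 13/6 (l = (⅙)*13 = 13/6 ≈ 2.1667)
W(d) = 1 - d/3
m(x, j) = 109/(1 - x/3) + j/(-5 + x) (m(x, j) = 109/(1 - x/3) + j/(x - 5) = 109/(1 - x/3) + j/(-5 + x))
(m(150, l)/y(-89, -35) - 26192/(-4450))/(-60819) = (((1635 - 327*150 + 13*(-3 + 150)/6)/((-5 + 150)*(-3 + 150)))/(-31 - 1*(-89)) - 26192/(-4450))/(-60819) = (((1635 - 49050 + (13/6)*147)/(145*147))/(-31 + 89) - 26192*(-1/4450))*(-1/60819) = (((1/145)*(1/147)*(1635 - 49050 + 637/2))/58 + 13096/2225)*(-1/60819) = (((1/145)*(1/147)*(-94193/2))*(1/58) + 13096/2225)*(-1/60819) = (-94193/42630*1/58 + 13096/2225)*(-1/60819) = (-94193/2472540 + 13096/2225)*(-1/60819) = (6434160883/1100280300)*(-1/60819) = -6434160883/66917947565700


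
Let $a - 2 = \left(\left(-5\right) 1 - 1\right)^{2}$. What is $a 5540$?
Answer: $210520$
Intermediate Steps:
$a = 38$ ($a = 2 + \left(\left(-5\right) 1 - 1\right)^{2} = 2 + \left(-5 - 1\right)^{2} = 2 + \left(-6\right)^{2} = 2 + 36 = 38$)
$a 5540 = 38 \cdot 5540 = 210520$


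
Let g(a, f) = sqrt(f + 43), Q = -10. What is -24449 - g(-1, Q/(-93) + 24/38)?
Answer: -24449 - sqrt(136566129)/1767 ≈ -24456.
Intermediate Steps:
g(a, f) = sqrt(43 + f)
-24449 - g(-1, Q/(-93) + 24/38) = -24449 - sqrt(43 + (-10/(-93) + 24/38)) = -24449 - sqrt(43 + (-10*(-1/93) + 24*(1/38))) = -24449 - sqrt(43 + (10/93 + 12/19)) = -24449 - sqrt(43 + 1306/1767) = -24449 - sqrt(77287/1767) = -24449 - sqrt(136566129)/1767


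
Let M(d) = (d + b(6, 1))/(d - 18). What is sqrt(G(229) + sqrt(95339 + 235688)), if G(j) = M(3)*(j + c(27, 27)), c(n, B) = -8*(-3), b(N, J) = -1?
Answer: sqrt(-7590 + 225*sqrt(331027))/15 ≈ 23.273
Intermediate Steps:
c(n, B) = 24
M(d) = (-1 + d)/(-18 + d) (M(d) = (d - 1)/(d - 18) = (-1 + d)/(-18 + d))
G(j) = -16/5 - 2*j/15 (G(j) = ((-1 + 3)/(-18 + 3))*(j + 24) = (2/(-15))*(24 + j) = (-1/15*2)*(24 + j) = -2*(24 + j)/15 = -16/5 - 2*j/15)
sqrt(G(229) + sqrt(95339 + 235688)) = sqrt((-16/5 - 2/15*229) + sqrt(95339 + 235688)) = sqrt((-16/5 - 458/15) + sqrt(331027)) = sqrt(-506/15 + sqrt(331027))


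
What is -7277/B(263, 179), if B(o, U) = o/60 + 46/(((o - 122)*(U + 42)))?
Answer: -4535171940/2732701 ≈ -1659.6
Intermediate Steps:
B(o, U) = o/60 + 46/((-122 + o)*(42 + U)) (B(o, U) = o*(1/60) + 46/(((-122 + o)*(42 + U))) = o/60 + 46*(1/((-122 + o)*(42 + U))) = o/60 + 46/((-122 + o)*(42 + U)))
-7277/B(263, 179) = -7277*60*(-5124 - 122*179 + 42*263 + 179*263)/(2760 - 5124*263 + 42*263² + 179*263² - 122*179*263) = -7277*60*(-5124 - 21838 + 11046 + 47077)/(2760 - 1347612 + 42*69169 + 179*69169 - 5743394) = -7277*1869660/(2760 - 1347612 + 2905098 + 12381251 - 5743394) = -7277/((1/60)*(1/31161)*8198103) = -7277/2732701/623220 = -7277*623220/2732701 = -4535171940/2732701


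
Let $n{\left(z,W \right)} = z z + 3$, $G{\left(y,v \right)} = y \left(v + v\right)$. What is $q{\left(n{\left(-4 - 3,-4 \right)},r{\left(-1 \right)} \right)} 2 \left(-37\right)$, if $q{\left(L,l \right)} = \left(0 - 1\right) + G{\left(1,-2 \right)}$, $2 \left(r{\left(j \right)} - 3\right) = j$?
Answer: $370$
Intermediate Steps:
$G{\left(y,v \right)} = 2 v y$ ($G{\left(y,v \right)} = y 2 v = 2 v y$)
$n{\left(z,W \right)} = 3 + z^{2}$ ($n{\left(z,W \right)} = z^{2} + 3 = 3 + z^{2}$)
$r{\left(j \right)} = 3 + \frac{j}{2}$
$q{\left(L,l \right)} = -5$ ($q{\left(L,l \right)} = \left(0 - 1\right) + 2 \left(-2\right) 1 = -1 - 4 = -5$)
$q{\left(n{\left(-4 - 3,-4 \right)},r{\left(-1 \right)} \right)} 2 \left(-37\right) = \left(-5\right) 2 \left(-37\right) = \left(-10\right) \left(-37\right) = 370$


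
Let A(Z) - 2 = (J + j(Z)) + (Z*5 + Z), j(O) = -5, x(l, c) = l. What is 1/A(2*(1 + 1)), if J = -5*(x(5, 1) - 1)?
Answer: 1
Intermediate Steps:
J = -20 (J = -5*(5 - 1) = -5*4 = -20)
A(Z) = -23 + 6*Z (A(Z) = 2 + ((-20 - 5) + (Z*5 + Z)) = 2 + (-25 + (5*Z + Z)) = 2 + (-25 + 6*Z) = -23 + 6*Z)
1/A(2*(1 + 1)) = 1/(-23 + 6*(2*(1 + 1))) = 1/(-23 + 6*(2*2)) = 1/(-23 + 6*4) = 1/(-23 + 24) = 1/1 = 1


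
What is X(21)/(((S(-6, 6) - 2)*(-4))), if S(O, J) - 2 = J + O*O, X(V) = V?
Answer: -⅛ ≈ -0.12500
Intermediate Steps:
S(O, J) = 2 + J + O² (S(O, J) = 2 + (J + O*O) = 2 + (J + O²) = 2 + J + O²)
X(21)/(((S(-6, 6) - 2)*(-4))) = 21/((((2 + 6 + (-6)²) - 2)*(-4))) = 21/((((2 + 6 + 36) - 2)*(-4))) = 21/(((44 - 2)*(-4))) = 21/((42*(-4))) = 21/(-168) = 21*(-1/168) = -⅛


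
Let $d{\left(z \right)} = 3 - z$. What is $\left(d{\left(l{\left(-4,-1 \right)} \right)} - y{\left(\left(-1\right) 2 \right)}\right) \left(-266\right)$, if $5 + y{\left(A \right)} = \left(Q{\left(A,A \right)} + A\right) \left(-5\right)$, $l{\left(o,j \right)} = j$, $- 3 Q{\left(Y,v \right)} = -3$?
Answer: $-1064$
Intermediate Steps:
$Q{\left(Y,v \right)} = 1$ ($Q{\left(Y,v \right)} = \left(- \frac{1}{3}\right) \left(-3\right) = 1$)
$y{\left(A \right)} = -10 - 5 A$ ($y{\left(A \right)} = -5 + \left(1 + A\right) \left(-5\right) = -5 - \left(5 + 5 A\right) = -10 - 5 A$)
$\left(d{\left(l{\left(-4,-1 \right)} \right)} - y{\left(\left(-1\right) 2 \right)}\right) \left(-266\right) = \left(\left(3 - -1\right) - \left(-10 - 5 \left(\left(-1\right) 2\right)\right)\right) \left(-266\right) = \left(\left(3 + 1\right) - \left(-10 - -10\right)\right) \left(-266\right) = \left(4 - \left(-10 + 10\right)\right) \left(-266\right) = \left(4 - 0\right) \left(-266\right) = \left(4 + 0\right) \left(-266\right) = 4 \left(-266\right) = -1064$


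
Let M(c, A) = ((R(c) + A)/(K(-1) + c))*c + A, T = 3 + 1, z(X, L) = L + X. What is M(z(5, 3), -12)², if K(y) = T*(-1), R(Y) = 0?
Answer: 1296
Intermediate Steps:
T = 4
K(y) = -4 (K(y) = 4*(-1) = -4)
M(c, A) = A + A*c/(-4 + c) (M(c, A) = ((0 + A)/(-4 + c))*c + A = (A/(-4 + c))*c + A = A*c/(-4 + c) + A = A + A*c/(-4 + c))
M(z(5, 3), -12)² = (2*(-12)*(-2 + (3 + 5))/(-4 + (3 + 5)))² = (2*(-12)*(-2 + 8)/(-4 + 8))² = (2*(-12)*6/4)² = (2*(-12)*(¼)*6)² = (-36)² = 1296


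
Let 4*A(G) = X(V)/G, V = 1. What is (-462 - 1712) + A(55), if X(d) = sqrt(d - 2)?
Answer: -2174 + I/220 ≈ -2174.0 + 0.0045455*I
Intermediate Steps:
X(d) = sqrt(-2 + d)
A(G) = I/(4*G) (A(G) = (sqrt(-2 + 1)/G)/4 = (sqrt(-1)/G)/4 = (I/G)/4 = I/(4*G))
(-462 - 1712) + A(55) = (-462 - 1712) + (1/4)*I/55 = -2174 + (1/4)*I*(1/55) = -2174 + I/220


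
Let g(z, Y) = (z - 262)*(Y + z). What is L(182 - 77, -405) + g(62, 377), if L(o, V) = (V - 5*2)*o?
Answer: -131375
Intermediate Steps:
g(z, Y) = (-262 + z)*(Y + z)
L(o, V) = o*(-10 + V) (L(o, V) = (V - 10)*o = (-10 + V)*o = o*(-10 + V))
L(182 - 77, -405) + g(62, 377) = (182 - 77)*(-10 - 405) + (62² - 262*377 - 262*62 + 377*62) = 105*(-415) + (3844 - 98774 - 16244 + 23374) = -43575 - 87800 = -131375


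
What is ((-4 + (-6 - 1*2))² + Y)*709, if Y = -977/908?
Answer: 92010475/908 ≈ 1.0133e+5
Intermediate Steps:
Y = -977/908 (Y = -977*1/908 = -977/908 ≈ -1.0760)
((-4 + (-6 - 1*2))² + Y)*709 = ((-4 + (-6 - 1*2))² - 977/908)*709 = ((-4 + (-6 - 2))² - 977/908)*709 = ((-4 - 8)² - 977/908)*709 = ((-12)² - 977/908)*709 = (144 - 977/908)*709 = (129775/908)*709 = 92010475/908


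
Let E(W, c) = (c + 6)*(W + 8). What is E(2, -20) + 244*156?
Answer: 37924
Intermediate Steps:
E(W, c) = (6 + c)*(8 + W)
E(2, -20) + 244*156 = (48 + 6*2 + 8*(-20) + 2*(-20)) + 244*156 = (48 + 12 - 160 - 40) + 38064 = -140 + 38064 = 37924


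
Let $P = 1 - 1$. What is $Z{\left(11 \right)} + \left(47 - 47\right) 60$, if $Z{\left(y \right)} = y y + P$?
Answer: $121$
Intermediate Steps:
$P = 0$
$Z{\left(y \right)} = y^{2}$ ($Z{\left(y \right)} = y y + 0 = y^{2} + 0 = y^{2}$)
$Z{\left(11 \right)} + \left(47 - 47\right) 60 = 11^{2} + \left(47 - 47\right) 60 = 121 + 0 \cdot 60 = 121 + 0 = 121$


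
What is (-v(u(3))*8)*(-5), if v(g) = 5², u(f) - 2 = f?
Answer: 1000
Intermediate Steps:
u(f) = 2 + f
v(g) = 25
(-v(u(3))*8)*(-5) = (-1*25*8)*(-5) = -25*8*(-5) = -200*(-5) = 1000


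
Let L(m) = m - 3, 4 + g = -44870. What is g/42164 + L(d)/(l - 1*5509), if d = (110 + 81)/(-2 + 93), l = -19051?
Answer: -12536017199/11779356680 ≈ -1.0642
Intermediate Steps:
g = -44874 (g = -4 - 44870 = -44874)
d = 191/91 ≈ 2.0989
L(m) = -3 + m
g/42164 + L(d)/(l - 1*5509) = -44874/42164 + (-3 + 191/91)/(-19051 - 1*5509) = -44874*1/42164 - 82/(91*(-19051 - 5509)) = -22437/21082 - 82/91/(-24560) = -22437/21082 - 82/91*(-1/24560) = -22437/21082 + 41/1117480 = -12536017199/11779356680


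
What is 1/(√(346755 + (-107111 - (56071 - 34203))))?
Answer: √13611/54444 ≈ 0.0021429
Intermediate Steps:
1/(√(346755 + (-107111 - (56071 - 34203)))) = 1/(√(346755 + (-107111 - 1*21868))) = 1/(√(346755 + (-107111 - 21868))) = 1/(√(346755 - 128979)) = 1/(√217776) = 1/(4*√13611) = √13611/54444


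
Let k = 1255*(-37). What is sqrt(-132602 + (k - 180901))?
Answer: I*sqrt(359938) ≈ 599.95*I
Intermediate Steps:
k = -46435
sqrt(-132602 + (k - 180901)) = sqrt(-132602 + (-46435 - 180901)) = sqrt(-132602 - 227336) = sqrt(-359938) = I*sqrt(359938)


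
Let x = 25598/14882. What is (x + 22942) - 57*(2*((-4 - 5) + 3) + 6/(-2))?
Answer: 177086276/7441 ≈ 23799.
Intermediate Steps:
x = 12799/7441 (x = 25598*(1/14882) = 12799/7441 ≈ 1.7201)
(x + 22942) - 57*(2*((-4 - 5) + 3) + 6/(-2)) = (12799/7441 + 22942) - 57*(2*((-4 - 5) + 3) + 6/(-2)) = 170724221/7441 - 57*(2*(-9 + 3) + 6*(-1/2)) = 170724221/7441 - 57*(2*(-6) - 3) = 170724221/7441 - 57*(-12 - 3) = 170724221/7441 - 57*(-15) = 170724221/7441 + 855 = 177086276/7441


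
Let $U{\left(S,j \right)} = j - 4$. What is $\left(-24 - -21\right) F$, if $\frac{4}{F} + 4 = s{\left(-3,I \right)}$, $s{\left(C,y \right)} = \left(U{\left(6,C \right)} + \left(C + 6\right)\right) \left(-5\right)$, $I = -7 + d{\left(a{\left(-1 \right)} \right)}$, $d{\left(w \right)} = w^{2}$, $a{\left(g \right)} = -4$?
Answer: $- \frac{3}{4} \approx -0.75$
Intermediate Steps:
$U{\left(S,j \right)} = -4 + j$
$I = 9$ ($I = -7 + \left(-4\right)^{2} = -7 + 16 = 9$)
$s{\left(C,y \right)} = -10 - 10 C$ ($s{\left(C,y \right)} = \left(\left(-4 + C\right) + \left(C + 6\right)\right) \left(-5\right) = \left(\left(-4 + C\right) + \left(6 + C\right)\right) \left(-5\right) = \left(2 + 2 C\right) \left(-5\right) = -10 - 10 C$)
$F = \frac{1}{4}$ ($F = \frac{4}{-4 - -20} = \frac{4}{-4 + \left(-10 + 30\right)} = \frac{4}{-4 + 20} = \frac{4}{16} = 4 \cdot \frac{1}{16} = \frac{1}{4} \approx 0.25$)
$\left(-24 - -21\right) F = \left(-24 - -21\right) \frac{1}{4} = \left(-24 + 21\right) \frac{1}{4} = \left(-3\right) \frac{1}{4} = - \frac{3}{4}$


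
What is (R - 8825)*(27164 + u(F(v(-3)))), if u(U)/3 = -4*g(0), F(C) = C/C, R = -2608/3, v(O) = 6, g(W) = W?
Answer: -790010612/3 ≈ -2.6334e+8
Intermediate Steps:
R = -2608/3 (R = -2608*⅓ = -2608/3 ≈ -869.33)
F(C) = 1
u(U) = 0 (u(U) = 3*(-4*0) = 3*0 = 0)
(R - 8825)*(27164 + u(F(v(-3)))) = (-2608/3 - 8825)*(27164 + 0) = -29083/3*27164 = -790010612/3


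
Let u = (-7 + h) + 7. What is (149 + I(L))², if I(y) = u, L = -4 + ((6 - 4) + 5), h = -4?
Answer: 21025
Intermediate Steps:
u = -4 (u = (-7 - 4) + 7 = -11 + 7 = -4)
L = 3 (L = -4 + (2 + 5) = -4 + 7 = 3)
I(y) = -4
(149 + I(L))² = (149 - 4)² = 145² = 21025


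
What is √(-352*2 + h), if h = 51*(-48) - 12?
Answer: 2*I*√791 ≈ 56.249*I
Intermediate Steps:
h = -2460 (h = -2448 - 12 = -2460)
√(-352*2 + h) = √(-352*2 - 2460) = √(-704 - 2460) = √(-3164) = 2*I*√791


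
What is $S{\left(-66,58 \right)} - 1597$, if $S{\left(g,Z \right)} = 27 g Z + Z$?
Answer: $-104895$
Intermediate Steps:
$S{\left(g,Z \right)} = Z + 27 Z g$ ($S{\left(g,Z \right)} = 27 Z g + Z = Z + 27 Z g$)
$S{\left(-66,58 \right)} - 1597 = 58 \left(1 + 27 \left(-66\right)\right) - 1597 = 58 \left(1 - 1782\right) - 1597 = 58 \left(-1781\right) - 1597 = -103298 - 1597 = -104895$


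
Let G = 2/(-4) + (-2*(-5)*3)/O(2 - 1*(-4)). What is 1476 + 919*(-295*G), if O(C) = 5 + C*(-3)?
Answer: 19829041/26 ≈ 7.6266e+5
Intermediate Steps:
O(C) = 5 - 3*C
G = -73/26 (G = 2/(-4) + (-2*(-5)*3)/(5 - 3*(2 - 1*(-4))) = 2*(-¼) + (10*3)/(5 - 3*(2 + 4)) = -½ + 30/(5 - 3*6) = -½ + 30/(5 - 18) = -½ + 30/(-13) = -½ + 30*(-1/13) = -½ - 30/13 = -73/26 ≈ -2.8077)
1476 + 919*(-295*G) = 1476 + 919*(-295*(-73)/26) = 1476 + 919*(-59*(-365/26)) = 1476 + 919*(21535/26) = 1476 + 19790665/26 = 19829041/26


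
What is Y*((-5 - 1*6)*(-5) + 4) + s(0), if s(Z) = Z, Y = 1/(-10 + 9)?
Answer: -59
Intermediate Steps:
Y = -1 (Y = 1/(-1) = -1)
Y*((-5 - 1*6)*(-5) + 4) + s(0) = -((-5 - 1*6)*(-5) + 4) + 0 = -((-5 - 6)*(-5) + 4) + 0 = -(-11*(-5) + 4) + 0 = -(55 + 4) + 0 = -1*59 + 0 = -59 + 0 = -59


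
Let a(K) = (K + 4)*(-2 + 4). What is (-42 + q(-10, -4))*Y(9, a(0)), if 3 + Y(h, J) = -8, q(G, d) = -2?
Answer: 484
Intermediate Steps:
a(K) = 8 + 2*K (a(K) = (4 + K)*2 = 8 + 2*K)
Y(h, J) = -11 (Y(h, J) = -3 - 8 = -11)
(-42 + q(-10, -4))*Y(9, a(0)) = (-42 - 2)*(-11) = -44*(-11) = 484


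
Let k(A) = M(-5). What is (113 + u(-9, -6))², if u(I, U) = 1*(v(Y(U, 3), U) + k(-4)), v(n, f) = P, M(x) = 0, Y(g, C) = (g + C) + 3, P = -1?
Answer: 12544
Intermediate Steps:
Y(g, C) = 3 + C + g (Y(g, C) = (C + g) + 3 = 3 + C + g)
k(A) = 0
v(n, f) = -1
u(I, U) = -1 (u(I, U) = 1*(-1 + 0) = 1*(-1) = -1)
(113 + u(-9, -6))² = (113 - 1)² = 112² = 12544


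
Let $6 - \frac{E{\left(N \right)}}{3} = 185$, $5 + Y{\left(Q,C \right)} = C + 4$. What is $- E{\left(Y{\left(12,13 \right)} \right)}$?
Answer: $537$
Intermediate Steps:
$Y{\left(Q,C \right)} = -1 + C$ ($Y{\left(Q,C \right)} = -5 + \left(C + 4\right) = -5 + \left(4 + C\right) = -1 + C$)
$E{\left(N \right)} = -537$ ($E{\left(N \right)} = 18 - 555 = -537$)
$- E{\left(Y{\left(12,13 \right)} \right)} = \left(-1\right) \left(-537\right) = 537$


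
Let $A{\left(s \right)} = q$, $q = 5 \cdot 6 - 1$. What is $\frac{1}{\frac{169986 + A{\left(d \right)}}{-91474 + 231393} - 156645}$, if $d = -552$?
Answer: $- \frac{139919}{21917441740} \approx -6.3839 \cdot 10^{-6}$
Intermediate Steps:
$q = 29$ ($q = 30 - 1 = 29$)
$A{\left(s \right)} = 29$
$\frac{1}{\frac{169986 + A{\left(d \right)}}{-91474 + 231393} - 156645} = \frac{1}{\frac{169986 + 29}{-91474 + 231393} - 156645} = \frac{1}{\frac{170015}{139919} - 156645} = \frac{1}{- \frac{21917441740}{139919}} = - \frac{139919}{21917441740}$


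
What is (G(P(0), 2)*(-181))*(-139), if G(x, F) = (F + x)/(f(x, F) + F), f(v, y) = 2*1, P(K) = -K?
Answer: 25159/2 ≈ 12580.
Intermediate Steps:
f(v, y) = 2
G(x, F) = (F + x)/(2 + F)
(G(P(0), 2)*(-181))*(-139) = (((2 - 1*0)/(2 + 2))*(-181))*(-139) = (((2 + 0)/4)*(-181))*(-139) = (((1/4)*2)*(-181))*(-139) = ((1/2)*(-181))*(-139) = -181/2*(-139) = 25159/2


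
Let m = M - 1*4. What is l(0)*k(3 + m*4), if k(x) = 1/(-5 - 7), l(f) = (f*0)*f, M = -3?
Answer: 0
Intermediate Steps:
m = -7 (m = -3 - 1*4 = -3 - 4 = -7)
l(f) = 0 (l(f) = 0*f = 0)
k(x) = -1/12 (k(x) = 1/(-12) = -1/12)
l(0)*k(3 + m*4) = 0*(-1/12) = 0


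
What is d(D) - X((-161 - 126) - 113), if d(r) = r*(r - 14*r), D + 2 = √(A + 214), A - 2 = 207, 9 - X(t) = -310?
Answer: -5870 + 156*√47 ≈ -4800.5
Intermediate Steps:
X(t) = 319 (X(t) = 9 - 1*(-310) = 9 + 310 = 319)
A = 209 (A = 2 + 207 = 209)
D = -2 + 3*√47 (D = -2 + √(209 + 214) = -2 + √423 = -2 + 3*√47 ≈ 18.567)
d(r) = -13*r² (d(r) = r*(-13*r) = -13*r²)
d(D) - X((-161 - 126) - 113) = -13*(-2 + 3*√47)² - 1*319 = -13*(-2 + 3*√47)² - 319 = -319 - 13*(-2 + 3*√47)²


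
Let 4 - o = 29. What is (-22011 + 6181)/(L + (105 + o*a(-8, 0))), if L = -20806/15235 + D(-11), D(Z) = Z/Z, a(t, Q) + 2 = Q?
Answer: -120585025/1177927 ≈ -102.37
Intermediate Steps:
o = -25 (o = 4 - 1*29 = 4 - 29 = -25)
a(t, Q) = -2 + Q
D(Z) = 1
L = -5571/15235 (L = -20806/15235 + 1 = -5571/15235 ≈ -0.36567)
(-22011 + 6181)/(L + (105 + o*a(-8, 0))) = (-22011 + 6181)/(-5571/15235 + (105 - 25*(-2 + 0))) = -15830/(-5571/15235 + (105 - 25*(-2))) = -15830/(-5571/15235 + (105 + 50)) = -15830/(-5571/15235 + 155) = -15830/2355854/15235 = -15830*15235/2355854 = -120585025/1177927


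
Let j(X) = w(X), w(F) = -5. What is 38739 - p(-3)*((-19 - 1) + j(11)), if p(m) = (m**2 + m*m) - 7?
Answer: 39014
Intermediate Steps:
p(m) = -7 + 2*m**2 (p(m) = (m**2 + m**2) - 7 = 2*m**2 - 7 = -7 + 2*m**2)
j(X) = -5
38739 - p(-3)*((-19 - 1) + j(11)) = 38739 - (-7 + 2*(-3)**2)*((-19 - 1) - 5) = 38739 - (-7 + 2*9)*(-20 - 5) = 38739 - (-7 + 18)*(-25) = 38739 - 11*(-25) = 38739 - 1*(-275) = 38739 + 275 = 39014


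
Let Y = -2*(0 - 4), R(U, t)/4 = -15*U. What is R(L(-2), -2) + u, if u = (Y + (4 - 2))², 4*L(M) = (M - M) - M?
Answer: 70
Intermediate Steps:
L(M) = -M/4 (L(M) = ((M - M) - M)/4 = (0 - M)/4 = (-M)/4 = -M/4)
R(U, t) = -60*U (R(U, t) = 4*(-15*U) = -60*U)
Y = 8 (Y = -2*(-4) = 8)
u = 100 (u = (8 + (4 - 2))² = (8 + 2)² = 10² = 100)
R(L(-2), -2) + u = -(-15)*(-2) + 100 = -60*½ + 100 = -30 + 100 = 70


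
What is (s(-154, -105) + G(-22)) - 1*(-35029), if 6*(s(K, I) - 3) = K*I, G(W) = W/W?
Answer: 37728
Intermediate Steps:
G(W) = 1
s(K, I) = 3 + I*K/6 (s(K, I) = 3 + (K*I)/6 = 3 + (I*K)/6 = 3 + I*K/6)
(s(-154, -105) + G(-22)) - 1*(-35029) = ((3 + (⅙)*(-105)*(-154)) + 1) - 1*(-35029) = ((3 + 2695) + 1) + 35029 = (2698 + 1) + 35029 = 2699 + 35029 = 37728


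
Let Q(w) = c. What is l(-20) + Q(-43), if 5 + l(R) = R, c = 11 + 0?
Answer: -14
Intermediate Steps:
c = 11
Q(w) = 11
l(R) = -5 + R
l(-20) + Q(-43) = (-5 - 20) + 11 = -25 + 11 = -14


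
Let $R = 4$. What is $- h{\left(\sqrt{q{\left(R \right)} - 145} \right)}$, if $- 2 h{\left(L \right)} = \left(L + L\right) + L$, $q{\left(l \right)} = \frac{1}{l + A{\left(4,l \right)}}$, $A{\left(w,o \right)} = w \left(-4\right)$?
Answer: $\frac{i \sqrt{5223}}{4} \approx 18.068 i$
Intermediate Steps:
$A{\left(w,o \right)} = - 4 w$
$q{\left(l \right)} = \frac{1}{-16 + l}$ ($q{\left(l \right)} = \frac{1}{l - 16} = \frac{1}{-16 + l}$)
$h{\left(L \right)} = - \frac{3 L}{2}$ ($h{\left(L \right)} = - \frac{\left(L + L\right) + L}{2} = - \frac{2 L + L}{2} = - \frac{3 L}{2}$)
$- h{\left(\sqrt{q{\left(R \right)} - 145} \right)} = - \frac{\left(-3\right) \sqrt{\frac{1}{-16 + 4} - 145}}{2} = - \frac{\left(-3\right) \sqrt{\frac{1}{-12} - 145}}{2} = - \frac{\left(-3\right) \sqrt{- \frac{1}{12} - 145}}{2} = - \frac{\left(-3\right) \sqrt{- \frac{1741}{12}}}{2} = - \frac{\left(-3\right) \frac{i \sqrt{5223}}{6}}{2} = - \frac{\left(-1\right) i \sqrt{5223}}{4} = \frac{i \sqrt{5223}}{4}$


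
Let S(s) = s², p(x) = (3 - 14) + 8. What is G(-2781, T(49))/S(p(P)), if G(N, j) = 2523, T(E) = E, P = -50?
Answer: 841/3 ≈ 280.33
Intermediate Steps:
p(x) = -3 (p(x) = -11 + 8 = -3)
G(-2781, T(49))/S(p(P)) = 2523/((-3)²) = 2523/9 = 2523*(⅑) = 841/3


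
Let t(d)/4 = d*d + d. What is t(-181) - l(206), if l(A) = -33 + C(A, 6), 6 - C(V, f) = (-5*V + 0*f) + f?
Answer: 129323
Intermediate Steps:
C(V, f) = 6 - f + 5*V (C(V, f) = 6 - ((-5*V + 0*f) + f) = 6 - ((-5*V + 0) + f) = 6 - (-5*V + f) = 6 - (f - 5*V) = 6 + (-f + 5*V) = 6 - f + 5*V)
t(d) = 4*d + 4*d² (t(d) = 4*(d*d + d) = 4*(d² + d) = 4*(d + d²) = 4*d + 4*d²)
l(A) = -33 + 5*A (l(A) = -33 + (6 - 1*6 + 5*A) = -33 + (6 - 6 + 5*A) = -33 + 5*A)
t(-181) - l(206) = 4*(-181)*(1 - 181) - (-33 + 5*206) = 4*(-181)*(-180) - (-33 + 1030) = 130320 - 1*997 = 130320 - 997 = 129323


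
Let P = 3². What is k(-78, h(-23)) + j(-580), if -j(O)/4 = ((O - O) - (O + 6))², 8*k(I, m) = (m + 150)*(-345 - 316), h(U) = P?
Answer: -10648331/8 ≈ -1.3310e+6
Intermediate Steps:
P = 9
h(U) = 9
k(I, m) = -49575/4 - 661*m/8 (k(I, m) = ((m + 150)*(-345 - 316))/8 = ((150 + m)*(-661))/8 = (-99150 - 661*m)/8 = -49575/4 - 661*m/8)
j(O) = -4*(-6 - O)² (j(O) = -4*((O - O) - (O + 6))² = -4*(0 - (6 + O))² = -4*(0 + (-6 - O))² = -4*(-6 - O)²)
k(-78, h(-23)) + j(-580) = (-49575/4 - 661/8*9) - 4*(6 - 580)² = (-49575/4 - 5949/8) - 4*(-574)² = -105099/8 - 4*329476 = -105099/8 - 1317904 = -10648331/8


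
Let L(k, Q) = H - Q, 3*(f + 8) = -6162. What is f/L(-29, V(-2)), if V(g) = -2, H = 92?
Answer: -1031/47 ≈ -21.936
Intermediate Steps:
f = -2062 (f = -8 + (1/3)*(-6162) = -8 - 2054 = -2062)
L(k, Q) = 92 - Q
f/L(-29, V(-2)) = -2062/(92 - 1*(-2)) = -2062/(92 + 2) = -2062/94 = -2062*1/94 = -1031/47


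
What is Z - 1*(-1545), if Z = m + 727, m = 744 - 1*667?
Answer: 2349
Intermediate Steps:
m = 77 (m = 744 - 667 = 77)
Z = 804 (Z = 77 + 727 = 804)
Z - 1*(-1545) = 804 - 1*(-1545) = 804 + 1545 = 2349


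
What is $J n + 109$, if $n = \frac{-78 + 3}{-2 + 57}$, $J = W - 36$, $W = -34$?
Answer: $\frac{2249}{11} \approx 204.45$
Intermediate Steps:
$J = -70$ ($J = -34 - 36 = -70$)
$n = - \frac{15}{11}$ ($n = - \frac{75}{55} = \left(-75\right) \frac{1}{55} = - \frac{15}{11} \approx -1.3636$)
$J n + 109 = \left(-70\right) \left(- \frac{15}{11}\right) + 109 = \frac{1050}{11} + 109 = \frac{2249}{11}$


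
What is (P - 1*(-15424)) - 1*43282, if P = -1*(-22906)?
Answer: -4952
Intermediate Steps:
P = 22906
(P - 1*(-15424)) - 1*43282 = (22906 - 1*(-15424)) - 1*43282 = (22906 + 15424) - 43282 = 38330 - 43282 = -4952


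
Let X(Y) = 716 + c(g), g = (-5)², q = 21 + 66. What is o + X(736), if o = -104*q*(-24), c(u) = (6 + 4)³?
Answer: 218868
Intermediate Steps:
q = 87
g = 25
c(u) = 1000 (c(u) = 10³ = 1000)
X(Y) = 1716 (X(Y) = 716 + 1000 = 1716)
o = 217152 (o = -104*87*(-24) = -9048*(-24) = 217152)
o + X(736) = 217152 + 1716 = 218868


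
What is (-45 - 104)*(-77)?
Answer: 11473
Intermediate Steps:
(-45 - 104)*(-77) = -149*(-77) = 11473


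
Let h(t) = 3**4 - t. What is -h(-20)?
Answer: -101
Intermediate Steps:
h(t) = 81 - t
-h(-20) = -(81 - 1*(-20)) = -(81 + 20) = -1*101 = -101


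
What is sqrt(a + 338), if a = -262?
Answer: 2*sqrt(19) ≈ 8.7178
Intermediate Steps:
sqrt(a + 338) = sqrt(-262 + 338) = sqrt(76) = 2*sqrt(19)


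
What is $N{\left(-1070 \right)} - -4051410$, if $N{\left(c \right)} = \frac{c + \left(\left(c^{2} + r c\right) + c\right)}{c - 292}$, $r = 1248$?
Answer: $\frac{919702170}{227} \approx 4.0516 \cdot 10^{6}$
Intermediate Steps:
$N{\left(c \right)} = \frac{c^{2} + 1250 c}{-292 + c}$ ($N{\left(c \right)} = \frac{c + \left(\left(c^{2} + 1248 c\right) + c\right)}{c - 292} = \frac{c + \left(c^{2} + 1249 c\right)}{-292 + c} = \frac{c^{2} + 1250 c}{-292 + c}$)
$N{\left(-1070 \right)} - -4051410 = - \frac{1070 \left(1250 - 1070\right)}{-292 - 1070} - -4051410 = \left(-1070\right) \frac{1}{-1362} \cdot 180 + 4051410 = \left(-1070\right) \left(- \frac{1}{1362}\right) 180 + 4051410 = \frac{32100}{227} + 4051410 = \frac{919702170}{227}$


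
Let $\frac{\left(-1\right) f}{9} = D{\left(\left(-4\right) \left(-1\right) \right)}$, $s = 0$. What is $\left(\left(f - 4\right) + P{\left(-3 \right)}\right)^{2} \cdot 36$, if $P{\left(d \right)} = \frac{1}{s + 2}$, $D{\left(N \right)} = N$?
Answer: $56169$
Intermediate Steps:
$f = -36$ ($f = - 9 \left(\left(-4\right) \left(-1\right)\right) = \left(-9\right) 4 = -36$)
$P{\left(d \right)} = \frac{1}{2}$ ($P{\left(d \right)} = \frac{1}{0 + 2} = \frac{1}{2}$)
$\left(\left(f - 4\right) + P{\left(-3 \right)}\right)^{2} \cdot 36 = \left(\left(-36 - 4\right) + \frac{1}{2}\right)^{2} \cdot 36 = \left(-40 + \frac{1}{2}\right)^{2} \cdot 36 = \left(- \frac{79}{2}\right)^{2} \cdot 36 = \frac{6241}{4} \cdot 36 = 56169$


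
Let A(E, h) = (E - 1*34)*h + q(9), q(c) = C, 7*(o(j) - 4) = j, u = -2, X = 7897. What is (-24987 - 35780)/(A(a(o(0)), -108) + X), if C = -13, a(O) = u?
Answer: -60767/11772 ≈ -5.1620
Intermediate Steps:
o(j) = 4 + j/7
a(O) = -2
q(c) = -13
A(E, h) = -13 + h*(-34 + E) (A(E, h) = (E - 1*34)*h - 13 = (E - 34)*h - 13 = (-34 + E)*h - 13 = h*(-34 + E) - 13 = -13 + h*(-34 + E))
(-24987 - 35780)/(A(a(o(0)), -108) + X) = (-24987 - 35780)/((-13 - 34*(-108) - 2*(-108)) + 7897) = -60767/((-13 + 3672 + 216) + 7897) = -60767/(3875 + 7897) = -60767/11772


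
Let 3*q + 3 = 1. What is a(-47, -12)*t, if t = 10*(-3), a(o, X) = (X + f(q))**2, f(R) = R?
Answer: -14440/3 ≈ -4813.3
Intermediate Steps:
q = -2/3 (q = -1 + (1/3)*1 = -1 + 1/3 = -2/3 ≈ -0.66667)
a(o, X) = (-2/3 + X)**2 (a(o, X) = (X - 2/3)**2 = (-2/3 + X)**2)
t = -30
a(-47, -12)*t = ((-2 + 3*(-12))**2/9)*(-30) = ((-2 - 36)**2/9)*(-30) = ((1/9)*(-38)**2)*(-30) = ((1/9)*1444)*(-30) = (1444/9)*(-30) = -14440/3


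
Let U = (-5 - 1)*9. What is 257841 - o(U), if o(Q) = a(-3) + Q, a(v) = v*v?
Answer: 257886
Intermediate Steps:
a(v) = v²
U = -54 (U = -6*9 = -54)
o(Q) = 9 + Q (o(Q) = (-3)² + Q = 9 + Q)
257841 - o(U) = 257841 - (9 - 54) = 257841 - 1*(-45) = 257841 + 45 = 257886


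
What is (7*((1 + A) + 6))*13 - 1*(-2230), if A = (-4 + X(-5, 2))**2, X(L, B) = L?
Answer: 10238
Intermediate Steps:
A = 81 (A = (-4 - 5)**2 = (-9)**2 = 81)
(7*((1 + A) + 6))*13 - 1*(-2230) = (7*((1 + 81) + 6))*13 - 1*(-2230) = (7*(82 + 6))*13 + 2230 = (7*88)*13 + 2230 = 616*13 + 2230 = 8008 + 2230 = 10238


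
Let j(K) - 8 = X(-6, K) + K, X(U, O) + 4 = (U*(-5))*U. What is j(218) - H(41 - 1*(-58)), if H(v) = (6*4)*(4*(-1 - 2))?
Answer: 330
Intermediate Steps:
X(U, O) = -4 - 5*U**2 (X(U, O) = -4 + (U*(-5))*U = -4 + (-5*U)*U = -4 - 5*U**2)
H(v) = -288 (H(v) = 24*(4*(-3)) = 24*(-12) = -288)
j(K) = -176 + K (j(K) = 8 + ((-4 - 5*(-6)**2) + K) = 8 + ((-4 - 5*36) + K) = 8 + ((-4 - 180) + K) = 8 + (-184 + K) = -176 + K)
j(218) - H(41 - 1*(-58)) = (-176 + 218) - 1*(-288) = 42 + 288 = 330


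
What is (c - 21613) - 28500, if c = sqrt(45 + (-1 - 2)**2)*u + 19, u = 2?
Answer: -50094 + 6*sqrt(6) ≈ -50079.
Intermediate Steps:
c = 19 + 6*sqrt(6) (c = sqrt(45 + (-1 - 2)**2)*2 + 19 = sqrt(45 + (-3)**2)*2 + 19 = sqrt(45 + 9)*2 + 19 = sqrt(54)*2 + 19 = (3*sqrt(6))*2 + 19 = 6*sqrt(6) + 19 = 19 + 6*sqrt(6) ≈ 33.697)
(c - 21613) - 28500 = ((19 + 6*sqrt(6)) - 21613) - 28500 = (-21594 + 6*sqrt(6)) - 28500 = -50094 + 6*sqrt(6)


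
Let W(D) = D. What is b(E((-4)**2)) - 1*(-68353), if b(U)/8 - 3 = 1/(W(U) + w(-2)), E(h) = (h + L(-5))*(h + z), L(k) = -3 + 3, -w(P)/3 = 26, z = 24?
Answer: 19213941/281 ≈ 68377.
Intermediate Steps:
w(P) = -78 (w(P) = -3*26 = -78)
L(k) = 0
E(h) = h*(24 + h) (E(h) = (h + 0)*(h + 24) = h*(24 + h))
b(U) = 24 + 8/(-78 + U) (b(U) = 24 + 8/(U - 78) = 24 + 8/(-78 + U))
b(E((-4)**2)) - 1*(-68353) = 8*(-233 + 3*((-4)**2*(24 + (-4)**2)))/(-78 + (-4)**2*(24 + (-4)**2)) - 1*(-68353) = 8*(-233 + 3*(16*(24 + 16)))/(-78 + 16*(24 + 16)) + 68353 = 8*(-233 + 3*(16*40))/(-78 + 16*40) + 68353 = 8*(-233 + 3*640)/(-78 + 640) + 68353 = 8*(-233 + 1920)/562 + 68353 = 8*(1/562)*1687 + 68353 = 6748/281 + 68353 = 19213941/281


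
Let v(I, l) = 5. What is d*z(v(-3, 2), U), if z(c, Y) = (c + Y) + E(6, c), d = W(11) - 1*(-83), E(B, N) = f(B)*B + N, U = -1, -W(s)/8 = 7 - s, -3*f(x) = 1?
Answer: 805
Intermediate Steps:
f(x) = -⅓ (f(x) = -⅓*1 = -⅓)
W(s) = -56 + 8*s (W(s) = -8*(7 - s) = -56 + 8*s)
E(B, N) = N - B/3 (E(B, N) = -B/3 + N = N - B/3)
d = 115 (d = (-56 + 8*11) - 1*(-83) = (-56 + 88) + 83 = 32 + 83 = 115)
z(c, Y) = -2 + Y + 2*c (z(c, Y) = (c + Y) + (c - ⅓*6) = (Y + c) + (c - 2) = (Y + c) + (-2 + c) = -2 + Y + 2*c)
d*z(v(-3, 2), U) = 115*(-2 - 1 + 2*5) = 115*(-2 - 1 + 10) = 115*7 = 805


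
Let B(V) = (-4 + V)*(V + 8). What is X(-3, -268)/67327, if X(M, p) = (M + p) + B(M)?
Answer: -306/67327 ≈ -0.0045450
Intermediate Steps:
B(V) = (-4 + V)*(8 + V)
X(M, p) = -32 + p + M**2 + 5*M (X(M, p) = (M + p) + (-32 + M**2 + 4*M) = -32 + p + M**2 + 5*M)
X(-3, -268)/67327 = (-32 - 268 + (-3)**2 + 5*(-3))/67327 = (-32 - 268 + 9 - 15)*(1/67327) = -306*1/67327 = -306/67327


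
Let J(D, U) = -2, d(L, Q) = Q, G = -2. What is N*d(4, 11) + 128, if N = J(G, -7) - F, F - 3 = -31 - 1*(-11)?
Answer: 293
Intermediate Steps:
F = -17 (F = 3 + (-31 - 1*(-11)) = 3 + (-31 + 11) = 3 - 20 = -17)
N = 15 (N = -2 - 1*(-17) = -2 + 17 = 15)
N*d(4, 11) + 128 = 15*11 + 128 = 165 + 128 = 293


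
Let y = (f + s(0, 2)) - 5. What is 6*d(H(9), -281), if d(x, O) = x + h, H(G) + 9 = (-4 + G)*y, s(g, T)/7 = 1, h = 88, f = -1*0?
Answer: 534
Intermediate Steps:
f = 0
s(g, T) = 7 (s(g, T) = 7*1 = 7)
y = 2 (y = (0 + 7) - 5 = 7 - 5 = 2)
H(G) = -17 + 2*G (H(G) = -9 + (-4 + G)*2 = -9 + (-8 + 2*G) = -17 + 2*G)
d(x, O) = 88 + x (d(x, O) = x + 88 = 88 + x)
6*d(H(9), -281) = 6*(88 + (-17 + 2*9)) = 6*(88 + (-17 + 18)) = 6*(88 + 1) = 6*89 = 534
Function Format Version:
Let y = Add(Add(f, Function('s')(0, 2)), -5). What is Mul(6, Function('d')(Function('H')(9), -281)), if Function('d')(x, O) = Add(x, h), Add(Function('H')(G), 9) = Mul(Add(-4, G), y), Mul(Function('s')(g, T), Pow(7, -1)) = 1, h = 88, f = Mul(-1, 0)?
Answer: 534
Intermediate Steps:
f = 0
Function('s')(g, T) = 7 (Function('s')(g, T) = Mul(7, 1) = 7)
y = 2 (y = Add(Add(0, 7), -5) = Add(7, -5) = 2)
Function('H')(G) = Add(-17, Mul(2, G)) (Function('H')(G) = Add(-9, Mul(Add(-4, G), 2)) = Add(-9, Add(-8, Mul(2, G))) = Add(-17, Mul(2, G)))
Function('d')(x, O) = Add(88, x) (Function('d')(x, O) = Add(x, 88) = Add(88, x))
Mul(6, Function('d')(Function('H')(9), -281)) = Mul(6, Add(88, Add(-17, Mul(2, 9)))) = Mul(6, Add(88, Add(-17, 18))) = Mul(6, Add(88, 1)) = Mul(6, 89) = 534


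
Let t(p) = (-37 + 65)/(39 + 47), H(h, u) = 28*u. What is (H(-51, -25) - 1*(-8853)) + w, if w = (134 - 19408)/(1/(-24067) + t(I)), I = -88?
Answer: -17199591459/336895 ≈ -51053.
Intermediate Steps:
t(p) = 14/43 (t(p) = 28/86 = 28*(1/86) = 14/43)
w = -19946296394/336895 (w = (134 - 19408)/(1/(-24067) + 14/43) = -19274/(-1/24067 + 14/43) = -19274/336895/1034881 = -19274*1034881/336895 = -19946296394/336895 ≈ -59206.)
(H(-51, -25) - 1*(-8853)) + w = (28*(-25) - 1*(-8853)) - 19946296394/336895 = (-700 + 8853) - 19946296394/336895 = 8153 - 19946296394/336895 = -17199591459/336895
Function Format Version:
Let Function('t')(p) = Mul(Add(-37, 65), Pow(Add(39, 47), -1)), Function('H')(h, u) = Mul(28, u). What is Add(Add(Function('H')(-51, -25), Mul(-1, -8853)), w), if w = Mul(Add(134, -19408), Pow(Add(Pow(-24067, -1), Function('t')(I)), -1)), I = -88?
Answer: Rational(-17199591459, 336895) ≈ -51053.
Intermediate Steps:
Function('t')(p) = Rational(14, 43) (Function('t')(p) = Mul(28, Pow(86, -1)) = Mul(28, Rational(1, 86)) = Rational(14, 43))
w = Rational(-19946296394, 336895) (w = Mul(Add(134, -19408), Pow(Add(Pow(-24067, -1), Rational(14, 43)), -1)) = Mul(-19274, Pow(Add(Rational(-1, 24067), Rational(14, 43)), -1)) = Mul(-19274, Pow(Rational(336895, 1034881), -1)) = Mul(-19274, Rational(1034881, 336895)) = Rational(-19946296394, 336895) ≈ -59206.)
Add(Add(Function('H')(-51, -25), Mul(-1, -8853)), w) = Add(Add(Mul(28, -25), Mul(-1, -8853)), Rational(-19946296394, 336895)) = Add(Add(-700, 8853), Rational(-19946296394, 336895)) = Add(8153, Rational(-19946296394, 336895)) = Rational(-17199591459, 336895)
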